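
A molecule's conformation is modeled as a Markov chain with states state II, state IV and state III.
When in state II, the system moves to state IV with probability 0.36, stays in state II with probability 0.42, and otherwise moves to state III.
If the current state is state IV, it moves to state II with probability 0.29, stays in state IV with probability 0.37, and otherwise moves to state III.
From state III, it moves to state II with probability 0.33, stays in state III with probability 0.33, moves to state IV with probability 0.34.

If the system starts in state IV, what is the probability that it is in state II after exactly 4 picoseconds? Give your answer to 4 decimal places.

0.3469

Propagate the distribution vector 4 picoseconds from state IV.
After 0 picoseconds: (0.0000, 1.0000, 0.0000)
After 1 picosecond: (0.2900, 0.3700, 0.3400)
After 2 picoseconds: (0.3413, 0.3569, 0.3018)
After 3 picoseconds: (0.3464, 0.3575, 0.2960)
After 4 picoseconds: (0.3469, 0.3577, 0.2955)
P(in state II after 4 picoseconds) = 0.3469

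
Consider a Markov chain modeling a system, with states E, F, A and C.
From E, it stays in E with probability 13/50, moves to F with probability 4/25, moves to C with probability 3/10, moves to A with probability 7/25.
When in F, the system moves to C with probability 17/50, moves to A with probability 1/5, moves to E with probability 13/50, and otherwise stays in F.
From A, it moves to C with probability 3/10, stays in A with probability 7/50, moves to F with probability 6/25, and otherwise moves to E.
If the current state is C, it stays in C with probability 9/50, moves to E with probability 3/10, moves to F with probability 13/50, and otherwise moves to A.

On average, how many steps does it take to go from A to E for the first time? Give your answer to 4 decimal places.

Let t(s) be the expected number of steps to first reach E from state s, with t(E) = 0. Conditioning on the first step:
t(F) = 1 + 0.2·t(F) + 0.2·t(A) + 0.34·t(C)
t(A) = 1 + 0.24·t(F) + 0.14·t(A) + 0.3·t(C)
t(C) = 1 + 0.26·t(F) + 0.26·t(A) + 0.18·t(C)
Solving: t(F) = 3.5244, t(A) = 3.3299, t(C) = 3.3928.
Expected steps from A to E: 3.3299.

3.3299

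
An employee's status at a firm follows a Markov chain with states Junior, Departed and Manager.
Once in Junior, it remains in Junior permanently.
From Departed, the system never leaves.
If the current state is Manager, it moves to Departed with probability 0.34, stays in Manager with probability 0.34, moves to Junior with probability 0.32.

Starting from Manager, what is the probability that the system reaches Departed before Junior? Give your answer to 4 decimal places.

Let h(s) be the probability of absorption at Departed starting from transient state s. Then h(Departed) = 1 and h(Junior) = 0. By first-step analysis:
h(Manager) = 0.32·0 + 0.34·1 + 0.34·h(Manager)
Solving: h(Manager) = 0.5152.
Starting from Manager, the probability is 0.5152.

0.5152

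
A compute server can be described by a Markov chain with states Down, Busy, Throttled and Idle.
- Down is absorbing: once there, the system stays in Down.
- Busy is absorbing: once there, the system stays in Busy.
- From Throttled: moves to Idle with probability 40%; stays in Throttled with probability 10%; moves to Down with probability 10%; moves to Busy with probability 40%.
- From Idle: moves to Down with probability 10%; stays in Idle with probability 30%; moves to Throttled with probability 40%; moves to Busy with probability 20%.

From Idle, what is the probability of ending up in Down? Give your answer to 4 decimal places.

Let h(s) be the probability of absorption at Down starting from transient state s. Then h(Down) = 1 and h(Busy) = 0. By first-step analysis:
h(Throttled) = 0.1·1 + 0.4·0 + 0.1·h(Throttled) + 0.4·h(Idle)
h(Idle) = 0.1·1 + 0.2·0 + 0.4·h(Throttled) + 0.3·h(Idle)
Solving: h(Throttled) = 0.2340, h(Idle) = 0.2766.
Starting from Idle, the probability is 0.2766.

0.2766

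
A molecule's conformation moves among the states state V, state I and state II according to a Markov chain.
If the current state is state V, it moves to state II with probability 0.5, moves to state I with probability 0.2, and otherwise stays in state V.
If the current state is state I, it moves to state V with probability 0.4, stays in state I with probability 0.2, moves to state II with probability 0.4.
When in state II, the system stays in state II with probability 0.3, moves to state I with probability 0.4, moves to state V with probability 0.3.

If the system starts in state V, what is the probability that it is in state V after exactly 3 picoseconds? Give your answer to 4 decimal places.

0.3300

Propagate the distribution vector 3 picoseconds from state V.
After 0 picoseconds: (1.0000, 0.0000, 0.0000)
After 1 picosecond: (0.3000, 0.2000, 0.5000)
After 2 picoseconds: (0.3200, 0.3000, 0.3800)
After 3 picoseconds: (0.3300, 0.2760, 0.3940)
P(in state V after 3 picoseconds) = 0.3300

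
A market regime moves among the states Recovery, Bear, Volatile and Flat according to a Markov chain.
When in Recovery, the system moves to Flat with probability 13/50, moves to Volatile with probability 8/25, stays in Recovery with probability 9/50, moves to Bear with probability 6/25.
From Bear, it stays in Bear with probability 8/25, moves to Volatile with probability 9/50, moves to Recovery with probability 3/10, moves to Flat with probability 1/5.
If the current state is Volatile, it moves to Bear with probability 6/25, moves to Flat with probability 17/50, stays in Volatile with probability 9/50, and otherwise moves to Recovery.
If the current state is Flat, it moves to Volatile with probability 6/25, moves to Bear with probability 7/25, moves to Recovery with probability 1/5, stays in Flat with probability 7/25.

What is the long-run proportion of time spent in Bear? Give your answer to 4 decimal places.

0.2725

Let the stationary distribution be π with π = πP and π_1 + π_2 + π_3 + π_4 = 1.
π_1 = 0.18·π_1 + 0.3·π_2 + 0.24·π_3 + 0.2·π_4
π_2 = 0.24·π_1 + 0.32·π_2 + 0.24·π_3 + 0.28·π_4
π_3 = 0.32·π_1 + 0.18·π_2 + 0.18·π_3 + 0.24·π_4
Solving with the normalization constraint gives π = (0.2318, 0.2725, 0.2285, 0.2673).
So the stationary probability of Bear is 0.2725.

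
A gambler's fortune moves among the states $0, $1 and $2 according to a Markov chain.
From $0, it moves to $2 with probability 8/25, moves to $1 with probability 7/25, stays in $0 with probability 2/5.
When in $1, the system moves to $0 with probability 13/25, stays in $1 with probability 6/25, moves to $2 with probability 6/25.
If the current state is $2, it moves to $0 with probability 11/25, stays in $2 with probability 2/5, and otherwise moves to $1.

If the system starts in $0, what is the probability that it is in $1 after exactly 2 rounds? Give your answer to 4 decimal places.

Sum over the intermediate state after 1 round:
P = P($0→$0)·P($0→$1) + P($0→$1)·P($1→$1) + P($0→$2)·P($2→$1)
  = 0.4×0.28 + 0.28×0.24 + 0.32×0.16
  = 0.1120 + 0.0672 + 0.0512 = 0.2304

0.2304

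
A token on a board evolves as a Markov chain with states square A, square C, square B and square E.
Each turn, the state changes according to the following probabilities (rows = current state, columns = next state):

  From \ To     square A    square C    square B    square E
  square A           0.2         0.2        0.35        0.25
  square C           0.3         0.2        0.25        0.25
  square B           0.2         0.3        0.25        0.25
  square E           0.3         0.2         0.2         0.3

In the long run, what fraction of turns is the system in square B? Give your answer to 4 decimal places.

Let the stationary distribution be π with π = πP and π_1 + π_2 + π_3 + π_4 = 1.
π_1 = 0.2·π_1 + 0.3·π_2 + 0.2·π_3 + 0.3·π_4
π_2 = 0.2·π_1 + 0.2·π_2 + 0.3·π_3 + 0.2·π_4
π_3 = 0.35·π_1 + 0.25·π_2 + 0.25·π_3 + 0.2·π_4
Solving with the normalization constraint gives π = (0.2489, 0.2262, 0.2617, 0.2632).
So the stationary probability of square B is 0.2617.

0.2617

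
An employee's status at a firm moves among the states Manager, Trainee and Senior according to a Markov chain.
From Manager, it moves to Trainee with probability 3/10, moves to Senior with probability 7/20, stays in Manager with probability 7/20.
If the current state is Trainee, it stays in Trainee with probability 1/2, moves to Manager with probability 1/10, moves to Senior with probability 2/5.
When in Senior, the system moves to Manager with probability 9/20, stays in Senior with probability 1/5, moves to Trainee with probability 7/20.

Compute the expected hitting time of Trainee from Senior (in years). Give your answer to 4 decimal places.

Let t(s) be the expected number of years to first reach Trainee from state s, with t(Trainee) = 0. Conditioning on the first year:
t(Manager) = 1 + 0.35·t(Manager) + 0.35·t(Senior)
t(Senior) = 1 + 0.45·t(Manager) + 0.2·t(Senior)
Solving: t(Manager) = 3.1724, t(Senior) = 3.0345.
Expected years from Senior to Trainee: 3.0345.

3.0345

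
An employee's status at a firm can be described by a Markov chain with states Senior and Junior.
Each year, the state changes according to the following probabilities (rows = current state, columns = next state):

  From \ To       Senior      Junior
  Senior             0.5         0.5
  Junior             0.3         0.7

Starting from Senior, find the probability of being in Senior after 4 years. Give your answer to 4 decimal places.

0.3760

Propagate the distribution vector 4 years from Senior.
After 0 years: (1.0000, 0.0000)
After 1 year: (0.5000, 0.5000)
After 2 years: (0.4000, 0.6000)
After 3 years: (0.3800, 0.6200)
After 4 years: (0.3760, 0.6240)
P(in Senior after 4 years) = 0.3760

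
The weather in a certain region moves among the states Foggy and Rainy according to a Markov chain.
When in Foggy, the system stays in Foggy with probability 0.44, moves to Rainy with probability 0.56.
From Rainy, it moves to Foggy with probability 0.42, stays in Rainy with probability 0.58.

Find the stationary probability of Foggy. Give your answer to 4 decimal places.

0.4286

Let the stationary distribution be π with π = πP and π_1 + π_2 = 1.
π_1 = 0.44·π_1 + 0.42·π_2
Solving with the normalization constraint gives π = (0.4286, 0.5714).
So the stationary probability of Foggy is 0.4286.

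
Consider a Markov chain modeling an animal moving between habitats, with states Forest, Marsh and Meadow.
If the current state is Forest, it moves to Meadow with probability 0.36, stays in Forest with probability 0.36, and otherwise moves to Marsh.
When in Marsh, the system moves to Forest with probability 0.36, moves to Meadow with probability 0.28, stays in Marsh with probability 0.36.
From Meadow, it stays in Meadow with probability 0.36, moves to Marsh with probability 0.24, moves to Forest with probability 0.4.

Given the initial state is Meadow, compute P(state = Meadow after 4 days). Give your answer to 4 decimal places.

0.3369

Propagate the distribution vector 4 days from Meadow.
After 0 days: (0.0000, 0.0000, 1.0000)
After 1 day: (0.4000, 0.2400, 0.3600)
After 2 days: (0.3744, 0.2848, 0.3408)
After 3 days: (0.3736, 0.2892, 0.3372)
After 4 days: (0.3735, 0.2896, 0.3369)
P(in Meadow after 4 days) = 0.3369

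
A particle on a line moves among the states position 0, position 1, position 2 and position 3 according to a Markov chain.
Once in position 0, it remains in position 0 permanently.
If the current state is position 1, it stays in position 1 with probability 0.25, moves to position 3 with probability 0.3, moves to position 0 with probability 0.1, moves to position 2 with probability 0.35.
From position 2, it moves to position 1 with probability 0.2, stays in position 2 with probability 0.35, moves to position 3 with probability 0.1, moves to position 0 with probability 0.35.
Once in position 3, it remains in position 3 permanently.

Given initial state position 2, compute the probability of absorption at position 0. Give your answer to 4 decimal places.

0.6766

Let h(s) be the probability of absorption at position 0 starting from transient state s. Then h(position 0) = 1 and h(position 3) = 0. By first-step analysis:
h(position 1) = 0.1·1 + 0.25·h(position 1) + 0.35·h(position 2) + 0.3·0
h(position 2) = 0.35·1 + 0.2·h(position 1) + 0.35·h(position 2) + 0.1·0
Solving: h(position 1) = 0.4491, h(position 2) = 0.6766.
Starting from position 2, the probability is 0.6766.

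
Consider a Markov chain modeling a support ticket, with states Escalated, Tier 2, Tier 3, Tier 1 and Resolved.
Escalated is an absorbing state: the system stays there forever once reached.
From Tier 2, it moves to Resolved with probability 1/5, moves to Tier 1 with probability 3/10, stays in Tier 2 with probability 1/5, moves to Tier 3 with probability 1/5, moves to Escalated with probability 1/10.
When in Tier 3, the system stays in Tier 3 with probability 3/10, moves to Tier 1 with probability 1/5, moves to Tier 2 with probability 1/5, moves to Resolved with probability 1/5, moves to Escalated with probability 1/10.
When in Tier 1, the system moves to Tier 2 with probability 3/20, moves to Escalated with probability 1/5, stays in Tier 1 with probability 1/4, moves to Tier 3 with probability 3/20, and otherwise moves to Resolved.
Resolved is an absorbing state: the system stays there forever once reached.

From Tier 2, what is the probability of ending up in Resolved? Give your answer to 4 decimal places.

Let h(s) be the probability of absorption at Resolved starting from transient state s. Then h(Resolved) = 1 and h(Escalated) = 0. By first-step analysis:
h(Tier 2) = 0.1·0 + 0.2·h(Tier 2) + 0.2·h(Tier 3) + 0.3·h(Tier 1) + 0.2·1
h(Tier 3) = 0.1·0 + 0.2·h(Tier 2) + 0.3·h(Tier 3) + 0.2·h(Tier 1) + 0.2·1
h(Tier 1) = 0.2·0 + 0.15·h(Tier 2) + 0.15·h(Tier 3) + 0.25·h(Tier 1) + 0.25·1
Solving: h(Tier 2) = 0.6275, h(Tier 3) = 0.6322, h(Tier 1) = 0.5853.
Starting from Tier 2, the probability is 0.6275.

0.6275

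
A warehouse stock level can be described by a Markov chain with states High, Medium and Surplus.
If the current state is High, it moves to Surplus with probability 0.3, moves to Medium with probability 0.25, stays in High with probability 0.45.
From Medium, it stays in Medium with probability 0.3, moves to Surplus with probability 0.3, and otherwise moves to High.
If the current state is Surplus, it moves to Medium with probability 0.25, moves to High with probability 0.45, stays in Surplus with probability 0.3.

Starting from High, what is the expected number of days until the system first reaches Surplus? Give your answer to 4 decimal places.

Let t(s) be the expected number of days to first reach Surplus from state s, with t(Surplus) = 0. Conditioning on the first day:
t(High) = 1 + 0.45·t(High) + 0.25·t(Medium)
t(Medium) = 1 + 0.4·t(High) + 0.3·t(Medium)
Solving: t(High) = 3.3333, t(Medium) = 3.3333.
Expected days from High to Surplus: 3.3333.

3.3333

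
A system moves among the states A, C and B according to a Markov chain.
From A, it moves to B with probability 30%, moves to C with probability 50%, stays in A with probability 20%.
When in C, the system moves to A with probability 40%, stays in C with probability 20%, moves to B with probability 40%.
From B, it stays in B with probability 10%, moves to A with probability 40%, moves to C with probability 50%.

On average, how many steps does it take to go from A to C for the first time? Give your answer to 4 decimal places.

Let t(s) be the expected number of steps to first reach C from state s, with t(C) = 0. Conditioning on the first step:
t(A) = 1 + 0.2·t(A) + 0.3·t(B)
t(B) = 1 + 0.4·t(A) + 0.1·t(B)
Solving: t(A) = 2.0000, t(B) = 2.0000.
Expected steps from A to C: 2.0000.

2.0000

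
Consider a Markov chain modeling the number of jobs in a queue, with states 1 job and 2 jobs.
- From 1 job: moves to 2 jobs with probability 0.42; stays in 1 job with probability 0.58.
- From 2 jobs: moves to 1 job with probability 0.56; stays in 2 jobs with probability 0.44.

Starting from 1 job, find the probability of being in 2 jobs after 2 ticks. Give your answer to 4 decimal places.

0.4284

Sum over the intermediate state after 1 tick:
P = P(1 job→1 job)·P(1 job→2 jobs) + P(1 job→2 jobs)·P(2 jobs→2 jobs)
  = 0.58×0.42 + 0.42×0.44
  = 0.2436 + 0.1848 = 0.4284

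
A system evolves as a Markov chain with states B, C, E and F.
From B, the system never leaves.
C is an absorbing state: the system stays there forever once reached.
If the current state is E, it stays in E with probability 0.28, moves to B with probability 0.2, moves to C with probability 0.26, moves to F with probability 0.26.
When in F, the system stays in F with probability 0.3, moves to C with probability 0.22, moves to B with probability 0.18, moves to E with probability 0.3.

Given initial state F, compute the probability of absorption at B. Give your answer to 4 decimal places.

0.4451

Let h(s) be the probability of absorption at B starting from transient state s. Then h(B) = 1 and h(C) = 0. By first-step analysis:
h(E) = 0.2·1 + 0.26·0 + 0.28·h(E) + 0.26·h(F)
h(F) = 0.18·1 + 0.22·0 + 0.3·h(E) + 0.3·h(F)
Solving: h(E) = 0.4385, h(F) = 0.4451.
Starting from F, the probability is 0.4451.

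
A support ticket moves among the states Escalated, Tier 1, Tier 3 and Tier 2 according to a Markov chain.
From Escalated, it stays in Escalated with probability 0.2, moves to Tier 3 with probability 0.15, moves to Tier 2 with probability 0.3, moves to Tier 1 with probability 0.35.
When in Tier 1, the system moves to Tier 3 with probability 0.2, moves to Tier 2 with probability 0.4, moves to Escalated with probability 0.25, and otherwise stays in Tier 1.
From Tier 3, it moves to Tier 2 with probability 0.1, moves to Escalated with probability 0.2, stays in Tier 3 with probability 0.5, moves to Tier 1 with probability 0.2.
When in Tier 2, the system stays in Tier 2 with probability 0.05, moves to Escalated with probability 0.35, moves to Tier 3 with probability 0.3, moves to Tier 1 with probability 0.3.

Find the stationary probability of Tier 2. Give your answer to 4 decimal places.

0.2119

Let the stationary distribution be π with π = πP and π_1 + π_2 + π_3 + π_4 = 1.
π_1 = 0.2·π_1 + 0.25·π_2 + 0.2·π_3 + 0.35·π_4
π_2 = 0.35·π_1 + 0.15·π_2 + 0.2·π_3 + 0.3·π_4
π_3 = 0.15·π_1 + 0.2·π_2 + 0.5·π_3 + 0.3·π_4
Solving with the normalization constraint gives π = (0.2441, 0.2455, 0.2985, 0.2119).
So the stationary probability of Tier 2 is 0.2119.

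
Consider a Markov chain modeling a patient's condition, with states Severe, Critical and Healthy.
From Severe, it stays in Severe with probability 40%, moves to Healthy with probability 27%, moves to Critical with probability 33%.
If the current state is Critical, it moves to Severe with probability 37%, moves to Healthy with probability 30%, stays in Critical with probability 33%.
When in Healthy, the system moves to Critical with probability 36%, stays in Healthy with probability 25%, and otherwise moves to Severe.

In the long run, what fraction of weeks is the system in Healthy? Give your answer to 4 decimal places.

Let the stationary distribution be π with π = πP and π_1 + π_2 + π_3 = 1.
π_1 = 0.4·π_1 + 0.37·π_2 + 0.39·π_3
π_2 = 0.33·π_1 + 0.33·π_2 + 0.36·π_3
Solving with the normalization constraint gives π = (0.3871, 0.3382, 0.2747).
So the stationary probability of Healthy is 0.2747.

0.2747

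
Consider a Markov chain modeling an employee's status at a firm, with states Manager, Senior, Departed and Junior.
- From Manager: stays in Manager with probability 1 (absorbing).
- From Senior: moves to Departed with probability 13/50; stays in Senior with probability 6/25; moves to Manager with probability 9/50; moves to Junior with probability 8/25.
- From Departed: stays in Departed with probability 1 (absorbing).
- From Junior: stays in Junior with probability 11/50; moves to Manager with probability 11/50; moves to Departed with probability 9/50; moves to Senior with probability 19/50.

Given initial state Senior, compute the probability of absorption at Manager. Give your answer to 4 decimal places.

Let h(s) be the probability of absorption at Manager starting from transient state s. Then h(Manager) = 1 and h(Departed) = 0. By first-step analysis:
h(Senior) = 0.18·1 + 0.24·h(Senior) + 0.26·0 + 0.32·h(Junior)
h(Junior) = 0.22·1 + 0.38·h(Senior) + 0.18·0 + 0.22·h(Junior)
Solving: h(Senior) = 0.4474, h(Junior) = 0.5000.
Starting from Senior, the probability is 0.4474.

0.4474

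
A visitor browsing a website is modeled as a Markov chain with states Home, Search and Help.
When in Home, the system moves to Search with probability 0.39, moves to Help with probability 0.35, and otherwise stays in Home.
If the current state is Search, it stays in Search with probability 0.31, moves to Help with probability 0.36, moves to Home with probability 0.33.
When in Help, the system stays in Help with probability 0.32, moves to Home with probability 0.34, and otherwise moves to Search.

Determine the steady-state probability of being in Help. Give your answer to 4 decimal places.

Let the stationary distribution be π with π = πP and π_1 + π_2 + π_3 = 1.
π_1 = 0.26·π_1 + 0.33·π_2 + 0.34·π_3
π_2 = 0.39·π_1 + 0.31·π_2 + 0.34·π_3
Solving with the normalization constraint gives π = (0.3116, 0.3452, 0.3432).
So the stationary probability of Help is 0.3432.

0.3432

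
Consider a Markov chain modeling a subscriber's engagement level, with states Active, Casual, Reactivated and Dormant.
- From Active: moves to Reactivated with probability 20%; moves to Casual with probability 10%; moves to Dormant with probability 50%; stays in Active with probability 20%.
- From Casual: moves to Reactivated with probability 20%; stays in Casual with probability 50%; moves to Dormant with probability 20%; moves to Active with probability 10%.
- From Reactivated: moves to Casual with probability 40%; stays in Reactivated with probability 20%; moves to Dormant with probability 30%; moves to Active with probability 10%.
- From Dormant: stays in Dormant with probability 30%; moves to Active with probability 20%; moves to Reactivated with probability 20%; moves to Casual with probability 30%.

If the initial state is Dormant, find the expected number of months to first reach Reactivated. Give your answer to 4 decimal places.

Let t(s) be the expected number of months to first reach Reactivated from state s, with t(Reactivated) = 0. Conditioning on the first month:
t(Active) = 1 + 0.2·t(Active) + 0.1·t(Casual) + 0.5·t(Dormant)
t(Casual) = 1 + 0.1·t(Active) + 0.5·t(Casual) + 0.2·t(Dormant)
t(Dormant) = 1 + 0.2·t(Active) + 0.3·t(Casual) + 0.3·t(Dormant)
Solving: t(Active) = 5.0000, t(Casual) = 5.0000, t(Dormant) = 5.0000.
Expected months from Dormant to Reactivated: 5.0000.

5.0000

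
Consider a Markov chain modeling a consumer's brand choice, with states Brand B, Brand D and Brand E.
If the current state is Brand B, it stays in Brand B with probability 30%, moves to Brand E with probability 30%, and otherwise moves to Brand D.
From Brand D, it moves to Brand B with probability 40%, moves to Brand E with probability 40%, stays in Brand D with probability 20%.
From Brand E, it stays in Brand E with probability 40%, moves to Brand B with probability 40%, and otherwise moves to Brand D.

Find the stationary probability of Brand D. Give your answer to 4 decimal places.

0.2727

Let the stationary distribution be π with π = πP and π_1 + π_2 + π_3 = 1.
π_1 = 0.3·π_1 + 0.4·π_2 + 0.4·π_3
π_2 = 0.4·π_1 + 0.2·π_2 + 0.2·π_3
Solving with the normalization constraint gives π = (0.3636, 0.2727, 0.3636).
So the stationary probability of Brand D is 0.2727.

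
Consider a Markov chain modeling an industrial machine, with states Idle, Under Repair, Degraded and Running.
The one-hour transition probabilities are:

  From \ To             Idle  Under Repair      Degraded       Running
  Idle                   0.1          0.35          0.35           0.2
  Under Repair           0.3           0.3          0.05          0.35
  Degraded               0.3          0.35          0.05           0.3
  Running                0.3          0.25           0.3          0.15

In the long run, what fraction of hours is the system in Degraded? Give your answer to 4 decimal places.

Let the stationary distribution be π with π = πP and π_1 + π_2 + π_3 + π_4 = 1.
π_1 = 0.1·π_1 + 0.3·π_2 + 0.3·π_3 + 0.3·π_4
π_2 = 0.35·π_1 + 0.3·π_2 + 0.35·π_3 + 0.25·π_4
π_3 = 0.35·π_1 + 0.05·π_2 + 0.05·π_3 + 0.3·π_4
Solving with the normalization constraint gives π = (0.2500, 0.3093, 0.1881, 0.2526).
So the stationary probability of Degraded is 0.1881.

0.1881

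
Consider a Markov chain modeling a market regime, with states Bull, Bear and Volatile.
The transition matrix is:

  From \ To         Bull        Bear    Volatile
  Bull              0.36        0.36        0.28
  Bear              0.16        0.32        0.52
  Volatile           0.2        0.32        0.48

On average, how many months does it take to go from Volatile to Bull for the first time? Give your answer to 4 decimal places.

Let t(s) be the expected number of months to first reach Bull from state s, with t(Bull) = 0. Conditioning on the first month:
t(Bear) = 1 + 0.32·t(Bear) + 0.52·t(Volatile)
t(Volatile) = 1 + 0.32·t(Bear) + 0.48·t(Volatile)
Solving: t(Bear) = 5.5556, t(Volatile) = 5.3419.
Expected months from Volatile to Bull: 5.3419.

5.3419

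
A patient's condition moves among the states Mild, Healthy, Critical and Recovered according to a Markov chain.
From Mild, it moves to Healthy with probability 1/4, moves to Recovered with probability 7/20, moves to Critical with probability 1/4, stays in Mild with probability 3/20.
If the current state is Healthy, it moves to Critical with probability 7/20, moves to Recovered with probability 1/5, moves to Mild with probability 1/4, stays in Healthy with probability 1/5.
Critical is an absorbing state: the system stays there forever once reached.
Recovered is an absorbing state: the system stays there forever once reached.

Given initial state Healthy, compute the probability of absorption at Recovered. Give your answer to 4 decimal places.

Let h(s) be the probability of absorption at Recovered starting from transient state s. Then h(Recovered) = 1 and h(Critical) = 0. By first-step analysis:
h(Mild) = 0.15·h(Mild) + 0.25·h(Healthy) + 0.25·0 + 0.35·1
h(Healthy) = 0.25·h(Mild) + 0.2·h(Healthy) + 0.35·0 + 0.2·1
Solving: h(Mild) = 0.5344, h(Healthy) = 0.4170.
Starting from Healthy, the probability is 0.4170.

0.4170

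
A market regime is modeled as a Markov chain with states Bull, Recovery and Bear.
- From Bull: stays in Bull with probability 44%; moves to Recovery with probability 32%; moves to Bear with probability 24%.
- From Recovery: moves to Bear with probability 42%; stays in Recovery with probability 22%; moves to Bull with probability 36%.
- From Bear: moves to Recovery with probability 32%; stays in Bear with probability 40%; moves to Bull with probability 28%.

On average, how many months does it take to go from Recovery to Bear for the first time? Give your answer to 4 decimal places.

Let t(s) be the expected number of months to first reach Bear from state s, with t(Bear) = 0. Conditioning on the first month:
t(Bull) = 1 + 0.44·t(Bull) + 0.32·t(Recovery)
t(Recovery) = 1 + 0.36·t(Bull) + 0.22·t(Recovery)
Solving: t(Bull) = 3.4204, t(Recovery) = 2.8607.
Expected months from Recovery to Bear: 2.8607.

2.8607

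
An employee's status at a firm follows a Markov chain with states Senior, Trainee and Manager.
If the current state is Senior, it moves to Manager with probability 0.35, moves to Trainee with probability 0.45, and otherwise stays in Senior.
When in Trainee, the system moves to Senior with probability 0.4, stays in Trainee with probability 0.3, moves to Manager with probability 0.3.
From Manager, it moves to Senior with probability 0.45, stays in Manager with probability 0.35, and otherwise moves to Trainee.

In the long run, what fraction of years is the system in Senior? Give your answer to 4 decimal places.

0.3473

Let the stationary distribution be π with π = πP and π_1 + π_2 + π_3 = 1.
π_1 = 0.2·π_1 + 0.4·π_2 + 0.45·π_3
π_2 = 0.45·π_1 + 0.3·π_2 + 0.2·π_3
Solving with the normalization constraint gives π = (0.3473, 0.3187, 0.3341).
So the stationary probability of Senior is 0.3473.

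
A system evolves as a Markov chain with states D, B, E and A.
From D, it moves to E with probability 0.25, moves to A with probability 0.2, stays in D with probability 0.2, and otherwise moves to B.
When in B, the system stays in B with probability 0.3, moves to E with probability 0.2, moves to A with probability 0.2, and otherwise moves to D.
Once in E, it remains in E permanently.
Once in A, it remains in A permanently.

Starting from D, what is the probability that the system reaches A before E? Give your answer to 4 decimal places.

Let h(s) be the probability of absorption at A starting from transient state s. Then h(A) = 1 and h(E) = 0. By first-step analysis:
h(D) = 0.2·h(D) + 0.35·h(B) + 0.25·0 + 0.2·1
h(B) = 0.3·h(D) + 0.3·h(B) + 0.2·0 + 0.2·1
Solving: h(D) = 0.4615, h(B) = 0.4835.
Starting from D, the probability is 0.4615.

0.4615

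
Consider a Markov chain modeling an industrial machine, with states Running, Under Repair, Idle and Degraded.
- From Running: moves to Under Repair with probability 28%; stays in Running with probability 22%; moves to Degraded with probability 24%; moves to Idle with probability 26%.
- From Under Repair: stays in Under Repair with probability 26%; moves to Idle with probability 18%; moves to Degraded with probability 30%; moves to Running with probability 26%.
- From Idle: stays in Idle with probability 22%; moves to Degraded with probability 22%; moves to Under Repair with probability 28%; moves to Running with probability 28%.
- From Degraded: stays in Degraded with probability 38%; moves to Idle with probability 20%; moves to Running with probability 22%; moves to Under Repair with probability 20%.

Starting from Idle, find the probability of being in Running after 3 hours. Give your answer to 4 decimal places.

Propagate the distribution vector 3 hours from Idle.
After 0 hours: (0.0000, 0.0000, 1.0000, 0.0000)
After 1 hour: (0.2800, 0.2800, 0.2200, 0.2200)
After 2 hours: (0.2444, 0.2568, 0.2156, 0.2832)
After 3 hours: (0.2432, 0.2522, 0.2138, 0.2907)
P(in Running after 3 hours) = 0.2432

0.2432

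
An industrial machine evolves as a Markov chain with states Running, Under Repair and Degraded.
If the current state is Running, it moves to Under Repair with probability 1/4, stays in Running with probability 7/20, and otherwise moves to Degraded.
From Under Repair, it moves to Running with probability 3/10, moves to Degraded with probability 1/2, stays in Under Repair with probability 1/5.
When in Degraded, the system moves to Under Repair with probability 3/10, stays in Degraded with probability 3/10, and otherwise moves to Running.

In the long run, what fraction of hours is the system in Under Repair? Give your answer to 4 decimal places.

Let the stationary distribution be π with π = πP and π_1 + π_2 + π_3 = 1.
π_1 = 0.35·π_1 + 0.3·π_2 + 0.4·π_3
π_2 = 0.25·π_1 + 0.2·π_2 + 0.3·π_3
Solving with the normalization constraint gives π = (0.3565, 0.2565, 0.3870).
So the stationary probability of Under Repair is 0.2565.

0.2565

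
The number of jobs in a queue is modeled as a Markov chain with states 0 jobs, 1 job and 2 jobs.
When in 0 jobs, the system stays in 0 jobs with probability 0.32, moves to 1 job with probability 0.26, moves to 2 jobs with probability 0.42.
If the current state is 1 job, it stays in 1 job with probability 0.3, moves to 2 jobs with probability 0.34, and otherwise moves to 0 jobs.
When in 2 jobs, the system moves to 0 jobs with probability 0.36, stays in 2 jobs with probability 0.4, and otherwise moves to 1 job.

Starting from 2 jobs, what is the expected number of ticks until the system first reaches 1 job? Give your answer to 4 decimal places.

Let t(s) be the expected number of ticks to first reach 1 job from state s, with t(1 job) = 0. Conditioning on the first tick:
t(0 jobs) = 1 + 0.32·t(0 jobs) + 0.42·t(2 jobs)
t(2 jobs) = 1 + 0.36·t(0 jobs) + 0.4·t(2 jobs)
Solving: t(0 jobs) = 3.9720, t(2 jobs) = 4.0498.
Expected ticks from 2 jobs to 1 job: 4.0498.

4.0498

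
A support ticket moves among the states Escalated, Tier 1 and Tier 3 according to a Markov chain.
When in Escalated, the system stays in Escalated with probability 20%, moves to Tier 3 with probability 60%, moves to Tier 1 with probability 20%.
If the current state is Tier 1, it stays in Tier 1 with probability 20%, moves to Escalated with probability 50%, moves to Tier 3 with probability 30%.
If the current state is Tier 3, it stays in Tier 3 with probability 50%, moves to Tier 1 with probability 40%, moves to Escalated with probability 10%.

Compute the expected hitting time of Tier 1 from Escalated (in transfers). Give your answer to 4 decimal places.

3.2353

Let t(s) be the expected number of transfers to first reach Tier 1 from state s, with t(Tier 1) = 0. Conditioning on the first transfer:
t(Escalated) = 1 + 0.2·t(Escalated) + 0.6·t(Tier 3)
t(Tier 3) = 1 + 0.1·t(Escalated) + 0.5·t(Tier 3)
Solving: t(Escalated) = 3.2353, t(Tier 3) = 2.6471.
Expected transfers from Escalated to Tier 1: 3.2353.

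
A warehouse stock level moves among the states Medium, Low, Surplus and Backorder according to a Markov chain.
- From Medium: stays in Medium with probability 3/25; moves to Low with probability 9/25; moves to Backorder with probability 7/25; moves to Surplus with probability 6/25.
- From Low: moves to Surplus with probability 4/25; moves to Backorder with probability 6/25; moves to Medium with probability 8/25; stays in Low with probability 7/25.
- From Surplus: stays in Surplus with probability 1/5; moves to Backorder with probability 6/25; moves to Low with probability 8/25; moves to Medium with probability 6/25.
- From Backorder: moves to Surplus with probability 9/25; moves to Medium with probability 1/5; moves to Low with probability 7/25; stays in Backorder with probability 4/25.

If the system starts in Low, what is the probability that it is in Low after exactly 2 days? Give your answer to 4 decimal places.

0.3120

Propagate the distribution vector 2 days from Low.
After 0 days: (0.0000, 1.0000, 0.0000, 0.0000)
After 1 day: (0.3200, 0.2800, 0.1600, 0.2400)
After 2 days: (0.2144, 0.3120, 0.2400, 0.2336)
P(in Low after 2 days) = 0.3120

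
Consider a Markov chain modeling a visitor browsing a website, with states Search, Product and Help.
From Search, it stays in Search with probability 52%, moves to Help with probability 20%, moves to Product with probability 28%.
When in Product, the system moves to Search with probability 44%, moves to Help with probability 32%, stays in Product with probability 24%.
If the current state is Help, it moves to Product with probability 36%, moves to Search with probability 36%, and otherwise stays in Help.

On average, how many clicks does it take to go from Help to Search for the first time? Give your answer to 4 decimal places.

Let t(s) be the expected number of clicks to first reach Search from state s, with t(Search) = 0. Conditioning on the first click:
t(Product) = 1 + 0.24·t(Product) + 0.32·t(Help)
t(Help) = 1 + 0.36·t(Product) + 0.28·t(Help)
Solving: t(Product) = 2.4074, t(Help) = 2.5926.
Expected clicks from Help to Search: 2.5926.

2.5926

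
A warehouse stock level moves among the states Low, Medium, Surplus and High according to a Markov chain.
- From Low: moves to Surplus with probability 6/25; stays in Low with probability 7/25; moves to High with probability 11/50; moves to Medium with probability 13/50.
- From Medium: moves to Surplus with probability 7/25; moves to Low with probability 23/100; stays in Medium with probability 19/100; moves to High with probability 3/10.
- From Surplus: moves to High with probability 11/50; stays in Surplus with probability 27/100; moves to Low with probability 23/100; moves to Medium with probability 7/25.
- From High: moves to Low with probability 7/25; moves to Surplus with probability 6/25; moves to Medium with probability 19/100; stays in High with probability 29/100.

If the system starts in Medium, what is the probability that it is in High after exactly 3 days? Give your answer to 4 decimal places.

Propagate the distribution vector 3 days from Medium.
After 0 days: (0.0000, 1.0000, 0.0000, 0.0000)
After 1 day: (0.2300, 0.1900, 0.2800, 0.3000)
After 2 days: (0.2565, 0.2313, 0.2560, 0.2562)
After 3 days: (0.2556, 0.2310, 0.2569, 0.2564)
P(in High after 3 days) = 0.2564

0.2564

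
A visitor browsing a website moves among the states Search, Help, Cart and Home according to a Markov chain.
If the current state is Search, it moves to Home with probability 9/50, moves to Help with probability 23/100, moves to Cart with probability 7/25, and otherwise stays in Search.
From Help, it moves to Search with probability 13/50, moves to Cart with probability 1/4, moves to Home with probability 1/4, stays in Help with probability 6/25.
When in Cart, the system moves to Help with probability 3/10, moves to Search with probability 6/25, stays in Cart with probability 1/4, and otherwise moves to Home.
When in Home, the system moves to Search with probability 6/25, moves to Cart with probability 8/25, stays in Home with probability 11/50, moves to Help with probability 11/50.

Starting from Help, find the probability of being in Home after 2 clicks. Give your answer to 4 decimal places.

Propagate the distribution vector 2 clicks from Help.
After 0 clicks: (0.0000, 1.0000, 0.0000, 0.0000)
After 1 click: (0.2600, 0.2400, 0.2500, 0.2500)
After 2 clicks: (0.2630, 0.2474, 0.2753, 0.2143)
P(in Home after 2 clicks) = 0.2143

0.2143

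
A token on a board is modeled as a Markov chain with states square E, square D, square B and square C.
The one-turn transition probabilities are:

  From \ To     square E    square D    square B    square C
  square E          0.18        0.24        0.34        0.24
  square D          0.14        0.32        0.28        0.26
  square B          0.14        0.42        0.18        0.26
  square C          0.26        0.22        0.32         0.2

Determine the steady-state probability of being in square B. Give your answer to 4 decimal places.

0.2729

Let the stationary distribution be π with π = πP and π_1 + π_2 + π_3 + π_4 = 1.
π_1 = 0.18·π_1 + 0.14·π_2 + 0.14·π_3 + 0.26·π_4
π_2 = 0.24·π_1 + 0.32·π_2 + 0.42·π_3 + 0.22·π_4
π_3 = 0.34·π_1 + 0.28·π_2 + 0.18·π_3 + 0.32·π_4
Solving with the normalization constraint gives π = (0.1761, 0.3090, 0.2729, 0.2420).
So the stationary probability of square B is 0.2729.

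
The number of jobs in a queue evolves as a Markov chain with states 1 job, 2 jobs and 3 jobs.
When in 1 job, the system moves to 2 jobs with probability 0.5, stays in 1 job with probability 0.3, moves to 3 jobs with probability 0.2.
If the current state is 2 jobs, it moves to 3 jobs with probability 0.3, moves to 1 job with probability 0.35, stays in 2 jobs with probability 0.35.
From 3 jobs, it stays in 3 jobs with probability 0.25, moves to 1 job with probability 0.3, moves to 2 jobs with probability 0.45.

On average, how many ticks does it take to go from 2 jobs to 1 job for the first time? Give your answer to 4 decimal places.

2.9787

Let t(s) be the expected number of ticks to first reach 1 job from state s, with t(1 job) = 0. Conditioning on the first tick:
t(2 jobs) = 1 + 0.35·t(2 jobs) + 0.3·t(3 jobs)
t(3 jobs) = 1 + 0.45·t(2 jobs) + 0.25·t(3 jobs)
Solving: t(2 jobs) = 2.9787, t(3 jobs) = 3.1206.
Expected ticks from 2 jobs to 1 job: 2.9787.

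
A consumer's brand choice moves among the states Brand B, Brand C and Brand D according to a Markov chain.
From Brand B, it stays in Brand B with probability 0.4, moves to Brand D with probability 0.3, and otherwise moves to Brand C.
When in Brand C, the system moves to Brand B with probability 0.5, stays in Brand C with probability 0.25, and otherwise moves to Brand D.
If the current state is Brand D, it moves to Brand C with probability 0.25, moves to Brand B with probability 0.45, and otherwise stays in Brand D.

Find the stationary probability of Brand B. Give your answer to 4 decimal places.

Let the stationary distribution be π with π = πP and π_1 + π_2 + π_3 = 1.
π_1 = 0.4·π_1 + 0.5·π_2 + 0.45·π_3
π_2 = 0.3·π_1 + 0.25·π_2 + 0.25·π_3
Solving with the normalization constraint gives π = (0.4415, 0.2721, 0.2864).
So the stationary probability of Brand B is 0.4415.

0.4415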